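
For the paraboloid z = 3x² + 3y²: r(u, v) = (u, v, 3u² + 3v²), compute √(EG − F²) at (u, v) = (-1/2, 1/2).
√(EG − F²)|_{(-1/2, 1/2)} = sqrt(19)

E = 36*u^2 + 1, F = 36*u*v, G = 36*v^2 + 1; EG − F² = 36*u^2 + 36*v^2 + 1; √(EG − F²) = sqrt(36*u^2 + 36*v^2 + 1). At the given point: sqrt(19).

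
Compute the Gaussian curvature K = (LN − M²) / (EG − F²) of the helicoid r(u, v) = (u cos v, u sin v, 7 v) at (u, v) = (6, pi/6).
K = -49/7225

Coefficients of the first fundamental form: E = 1, F = 0, G = u^2 + 49.
Coefficients of the second fundamental form: L = 0, M = -7/sqrt(u^2 + 49), N = 0.
Assemble K = (LN − M²)/(EG − F²) = -49/(u^2 + 49)^2. At (u, v) = (6, pi/6): K = -49/7225.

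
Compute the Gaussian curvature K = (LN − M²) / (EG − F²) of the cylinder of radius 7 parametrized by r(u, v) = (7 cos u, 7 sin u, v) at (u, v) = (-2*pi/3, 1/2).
K = 0

Coefficients of the first fundamental form: E = 49, F = 0, G = 1.
Coefficients of the second fundamental form: L = -7, M = 0, N = 0.
Assemble K = (LN − M²)/(EG − F²) = 0. At (u, v) = (-2*pi/3, 1/2): K = 0.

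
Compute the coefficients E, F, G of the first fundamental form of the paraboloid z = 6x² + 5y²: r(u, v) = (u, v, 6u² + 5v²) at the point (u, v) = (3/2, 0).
E = 325;  F = 0;  G = 1

Partials: r_u = (1, 0, 12*u), r_v = (0, 1, 10*v). As functions of (u, v):
  E = r_u · r_u = 144*u^2 + 1,
  F = r_u · r_v = 120*u*v,
  G = r_v · r_v = 100*v^2 + 1.
Evaluating at (u, v) = (3/2, 0): E = 325, F = 0, G = 1.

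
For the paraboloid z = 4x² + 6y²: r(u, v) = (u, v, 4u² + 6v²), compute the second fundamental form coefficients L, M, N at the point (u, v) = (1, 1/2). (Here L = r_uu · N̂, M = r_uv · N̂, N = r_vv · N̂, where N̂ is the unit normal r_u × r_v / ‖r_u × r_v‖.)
L = 8*sqrt(101)/101;  M = 0;  N = 12*sqrt(101)/101

Compute the unit normal N̂(u, v) = (-8*u/sqrt(64*u^2 + 144*v^2 + 1), -12*v/sqrt(64*u^2 + 144*v^2 + 1), 1/sqrt(64*u^2 + 144*v^2 + 1)), and the second partials r_uu, r_uv, r_vv. Take dot products:
  L(u, v) = r_uu · N̂ = 8/sqrt(64*u^2 + 144*v^2 + 1),
  M(u, v) = r_uv · N̂ = 0,
  N(u, v) = r_vv · N̂ = 12/sqrt(64*u^2 + 144*v^2 + 1).
Evaluating at (u, v) = (1, 1/2):
  L = 8*sqrt(101)/101, M = 0, N = 12*sqrt(101)/101.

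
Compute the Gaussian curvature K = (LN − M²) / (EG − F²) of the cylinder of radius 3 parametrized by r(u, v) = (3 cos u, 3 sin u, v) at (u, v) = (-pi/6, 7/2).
K = 0

Coefficients of the first fundamental form: E = 9, F = 0, G = 1.
Coefficients of the second fundamental form: L = -3, M = 0, N = 0.
Assemble K = (LN − M²)/(EG − F²) = 0. At (u, v) = (-pi/6, 7/2): K = 0.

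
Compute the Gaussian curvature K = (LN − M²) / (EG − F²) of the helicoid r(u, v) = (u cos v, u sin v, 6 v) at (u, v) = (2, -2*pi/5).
K = -9/400

Coefficients of the first fundamental form: E = 1, F = 0, G = u^2 + 36.
Coefficients of the second fundamental form: L = 0, M = -6/sqrt(u^2 + 36), N = 0.
Assemble K = (LN − M²)/(EG − F²) = -36/(u^2 + 36)^2. At (u, v) = (2, -2*pi/5): K = -9/400.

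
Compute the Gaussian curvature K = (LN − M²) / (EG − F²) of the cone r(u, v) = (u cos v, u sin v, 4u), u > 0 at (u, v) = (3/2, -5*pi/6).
K = 0

Coefficients of the first fundamental form: E = 17, F = 0, G = u^2.
Coefficients of the second fundamental form: L = 0, M = 0, N = 4*sqrt(17)*u^2/(17*Abs(u)).
Assemble K = (LN − M²)/(EG − F²) = 0. At (u, v) = (3/2, -5*pi/6): K = 0.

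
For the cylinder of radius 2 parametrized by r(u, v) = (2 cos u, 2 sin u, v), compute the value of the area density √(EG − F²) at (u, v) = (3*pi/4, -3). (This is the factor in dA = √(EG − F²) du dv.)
√(EG − F²)|_{(3*pi/4, -3)} = 2

E = 4, F = 0, G = 1, so EG − F² = 4. Taking the positive square root: √(EG − F²) = 2. At (u, v) = (3*pi/4, -3): 2.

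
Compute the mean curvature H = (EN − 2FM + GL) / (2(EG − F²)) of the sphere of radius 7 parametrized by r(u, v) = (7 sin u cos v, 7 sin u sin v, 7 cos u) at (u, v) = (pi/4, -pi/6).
H = -1/7

With E = 49, F = 0, G = 49*sin(u)^2, L = -7*sin(u)/Abs(sin(u)), M = 0, N = -7*sin(u)^3/Abs(sin(u)), assemble
  H = (EN − 2FM + GL) / (2(EG − F²)) = -sin(u)/(7*Abs(sin(u))).
At (u, v) = (pi/4, -pi/6): H = -1/7.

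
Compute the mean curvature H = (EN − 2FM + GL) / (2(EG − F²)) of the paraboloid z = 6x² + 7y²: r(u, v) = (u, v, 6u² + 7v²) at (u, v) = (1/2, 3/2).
H = 2911*sqrt(478)/228484

With E = 144*u^2 + 1, F = 168*u*v, G = 196*v^2 + 1, L = 12/sqrt(144*u^2 + 196*v^2 + 1), M = 0, N = 14/sqrt(144*u^2 + 196*v^2 + 1), assemble
  H = (EN − 2FM + GL) / (2(EG − F²)) = (1008*u^2 + 1176*v^2 + 13)/(144*u^2 + 196*v^2 + 1)^(3/2).
At (u, v) = (1/2, 3/2): H = 2911*sqrt(478)/228484.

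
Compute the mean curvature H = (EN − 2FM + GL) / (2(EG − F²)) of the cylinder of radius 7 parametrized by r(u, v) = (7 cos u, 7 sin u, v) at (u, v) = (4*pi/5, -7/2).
H = -1/14

With E = 49, F = 0, G = 1, L = -7, M = 0, N = 0, assemble
  H = (EN − 2FM + GL) / (2(EG − F²)) = -1/14.
At (u, v) = (4*pi/5, -7/2): H = -1/14.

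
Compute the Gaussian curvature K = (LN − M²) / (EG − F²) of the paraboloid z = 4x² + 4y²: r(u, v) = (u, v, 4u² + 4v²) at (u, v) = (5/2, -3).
K = 64/954529

Coefficients of the first fundamental form: E = 64*u^2 + 1, F = 64*u*v, G = 64*v^2 + 1.
Coefficients of the second fundamental form: L = 8/sqrt(64*u^2 + 64*v^2 + 1), M = 0, N = 8/sqrt(64*u^2 + 64*v^2 + 1).
Assemble K = (LN − M²)/(EG − F²) = 64/(4096*u^4 + 8192*u^2*v^2 + 128*u^2 + 4096*v^4 + 128*v^2 + 1). At (u, v) = (5/2, -3): K = 64/954529.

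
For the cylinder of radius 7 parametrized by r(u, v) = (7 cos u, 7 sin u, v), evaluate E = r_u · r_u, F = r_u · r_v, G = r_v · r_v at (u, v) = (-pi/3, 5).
E = 49;  F = 0;  G = 1

Partials: r_u = (-7*sin(u), 7*cos(u), 0), r_v = (0, 0, 1). As functions of (u, v):
  E = r_u · r_u = 49,
  F = r_u · r_v = 0,
  G = r_v · r_v = 1.
Evaluating at (u, v) = (-pi/3, 5): E = 49, F = 0, G = 1.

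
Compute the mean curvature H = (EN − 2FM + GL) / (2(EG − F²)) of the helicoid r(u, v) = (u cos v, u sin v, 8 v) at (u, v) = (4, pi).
H = 0

With E = 1, F = 0, G = u^2 + 64, L = 0, M = -8/sqrt(u^2 + 64), N = 0, assemble
  H = (EN − 2FM + GL) / (2(EG − F²)) = 0.
At (u, v) = (4, pi): H = 0.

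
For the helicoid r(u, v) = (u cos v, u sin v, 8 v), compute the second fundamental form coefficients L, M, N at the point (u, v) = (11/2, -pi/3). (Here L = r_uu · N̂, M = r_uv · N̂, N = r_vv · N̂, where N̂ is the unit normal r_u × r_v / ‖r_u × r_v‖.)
L = 0;  M = -16*sqrt(377)/377;  N = 0

Compute the unit normal N̂(u, v) = (8*sin(v)/sqrt(u^2 + 64), -8*cos(v)/sqrt(u^2 + 64), u/sqrt(u^2 + 64)), and the second partials r_uu, r_uv, r_vv. Take dot products:
  L(u, v) = r_uu · N̂ = 0,
  M(u, v) = r_uv · N̂ = -8/sqrt(u^2 + 64),
  N(u, v) = r_vv · N̂ = 0.
Evaluating at (u, v) = (11/2, -pi/3):
  L = 0, M = -16*sqrt(377)/377, N = 0.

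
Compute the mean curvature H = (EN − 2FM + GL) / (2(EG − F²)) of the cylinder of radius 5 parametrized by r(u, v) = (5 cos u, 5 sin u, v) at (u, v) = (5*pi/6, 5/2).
H = -1/10

With E = 25, F = 0, G = 1, L = -5, M = 0, N = 0, assemble
  H = (EN − 2FM + GL) / (2(EG − F²)) = -1/10.
At (u, v) = (5*pi/6, 5/2): H = -1/10.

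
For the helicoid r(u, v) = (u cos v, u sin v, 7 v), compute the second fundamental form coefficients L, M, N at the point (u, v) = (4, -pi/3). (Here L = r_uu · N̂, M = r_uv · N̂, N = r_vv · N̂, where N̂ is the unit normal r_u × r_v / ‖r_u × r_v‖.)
L = 0;  M = -7*sqrt(65)/65;  N = 0

Compute the unit normal N̂(u, v) = (7*sin(v)/sqrt(u^2 + 49), -7*cos(v)/sqrt(u^2 + 49), u/sqrt(u^2 + 49)), and the second partials r_uu, r_uv, r_vv. Take dot products:
  L(u, v) = r_uu · N̂ = 0,
  M(u, v) = r_uv · N̂ = -7/sqrt(u^2 + 49),
  N(u, v) = r_vv · N̂ = 0.
Evaluating at (u, v) = (4, -pi/3):
  L = 0, M = -7*sqrt(65)/65, N = 0.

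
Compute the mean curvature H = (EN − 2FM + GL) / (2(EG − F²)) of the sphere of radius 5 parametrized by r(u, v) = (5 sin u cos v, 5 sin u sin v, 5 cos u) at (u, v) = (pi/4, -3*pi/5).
H = -1/5

With E = 25, F = 0, G = 25*sin(u)^2, L = -5*sin(u)/Abs(sin(u)), M = 0, N = -5*sin(u)^3/Abs(sin(u)), assemble
  H = (EN − 2FM + GL) / (2(EG − F²)) = -sin(u)/(5*Abs(sin(u))).
At (u, v) = (pi/4, -3*pi/5): H = -1/5.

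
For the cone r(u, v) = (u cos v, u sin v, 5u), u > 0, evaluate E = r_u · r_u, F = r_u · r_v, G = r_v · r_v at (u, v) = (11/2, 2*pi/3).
E = 26;  F = 0;  G = 121/4

Partials: r_u = (cos(v), sin(v), 5), r_v = (-u*sin(v), u*cos(v), 0). As functions of (u, v):
  E = r_u · r_u = 26,
  F = r_u · r_v = 0,
  G = r_v · r_v = u^2.
Evaluating at (u, v) = (11/2, 2*pi/3): E = 26, F = 0, G = 121/4.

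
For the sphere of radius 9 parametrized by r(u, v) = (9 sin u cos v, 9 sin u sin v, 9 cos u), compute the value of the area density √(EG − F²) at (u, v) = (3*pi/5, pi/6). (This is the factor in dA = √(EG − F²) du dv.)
√(EG − F²)|_{(3*pi/5, pi/6)} = 81*sqrt(2*sqrt(5) + 10)/4

E = 81, F = 0, G = 81*sin(u)^2, so EG − F² = 6561*sin(u)^2. Taking the positive square root: √(EG − F²) = 81*Abs(sin(u)). At (u, v) = (3*pi/5, pi/6): 81*sqrt(2*sqrt(5) + 10)/4.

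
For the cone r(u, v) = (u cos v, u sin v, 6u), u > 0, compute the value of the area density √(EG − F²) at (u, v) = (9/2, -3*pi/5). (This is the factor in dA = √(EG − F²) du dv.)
√(EG − F²)|_{(9/2, -3*pi/5)} = 9*sqrt(37)/2

E = 37, F = 0, G = u^2, so EG − F² = 37*u^2. Taking the positive square root: √(EG − F²) = sqrt(37)*Abs(u). At (u, v) = (9/2, -3*pi/5): 9*sqrt(37)/2.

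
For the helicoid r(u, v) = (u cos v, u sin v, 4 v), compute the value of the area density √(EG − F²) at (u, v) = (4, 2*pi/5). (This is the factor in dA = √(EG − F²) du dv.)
√(EG − F²)|_{(4, 2*pi/5)} = 4*sqrt(2)

E = 1, F = 0, G = u^2 + 16, so EG − F² = u^2 + 16. Taking the positive square root: √(EG − F²) = sqrt(u^2 + 16). At (u, v) = (4, 2*pi/5): 4*sqrt(2).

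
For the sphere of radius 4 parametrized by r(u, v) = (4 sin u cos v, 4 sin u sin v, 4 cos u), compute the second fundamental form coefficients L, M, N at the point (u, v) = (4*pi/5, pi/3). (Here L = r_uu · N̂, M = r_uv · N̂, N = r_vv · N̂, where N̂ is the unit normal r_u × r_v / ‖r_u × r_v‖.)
L = -4;  M = 0;  N = -5/2 + sqrt(5)/2

Compute the unit normal N̂(u, v) = (sin(u)^2*cos(v)/Abs(sin(u)), sin(u)^2*sin(v)/Abs(sin(u)), sin(2*u)/(2*Abs(sin(u)))), and the second partials r_uu, r_uv, r_vv. Take dot products:
  L(u, v) = r_uu · N̂ = -4*sin(u)/Abs(sin(u)),
  M(u, v) = r_uv · N̂ = 0,
  N(u, v) = r_vv · N̂ = -4*sin(u)^3/Abs(sin(u)).
Evaluating at (u, v) = (4*pi/5, pi/3):
  L = -4, M = 0, N = -5/2 + sqrt(5)/2.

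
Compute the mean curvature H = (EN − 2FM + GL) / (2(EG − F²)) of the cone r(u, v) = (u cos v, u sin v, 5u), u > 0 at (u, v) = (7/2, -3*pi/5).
H = 5*sqrt(26)/182

With E = 26, F = 0, G = u^2, L = 0, M = 0, N = 5*sqrt(26)*u^2/(26*Abs(u)), assemble
  H = (EN − 2FM + GL) / (2(EG − F²)) = 5*sqrt(26)/(52*Abs(u)).
At (u, v) = (7/2, -3*pi/5): H = 5*sqrt(26)/182.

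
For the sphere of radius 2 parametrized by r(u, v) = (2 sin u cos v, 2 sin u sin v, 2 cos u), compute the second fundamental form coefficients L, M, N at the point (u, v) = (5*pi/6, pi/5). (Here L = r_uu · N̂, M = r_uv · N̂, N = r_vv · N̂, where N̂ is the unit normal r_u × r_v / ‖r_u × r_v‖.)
L = -2;  M = 0;  N = -1/2

Compute the unit normal N̂(u, v) = (sin(u)^2*cos(v)/Abs(sin(u)), sin(u)^2*sin(v)/Abs(sin(u)), sin(2*u)/(2*Abs(sin(u)))), and the second partials r_uu, r_uv, r_vv. Take dot products:
  L(u, v) = r_uu · N̂ = -2*sin(u)/Abs(sin(u)),
  M(u, v) = r_uv · N̂ = 0,
  N(u, v) = r_vv · N̂ = -2*sin(u)^3/Abs(sin(u)).
Evaluating at (u, v) = (5*pi/6, pi/5):
  L = -2, M = 0, N = -1/2.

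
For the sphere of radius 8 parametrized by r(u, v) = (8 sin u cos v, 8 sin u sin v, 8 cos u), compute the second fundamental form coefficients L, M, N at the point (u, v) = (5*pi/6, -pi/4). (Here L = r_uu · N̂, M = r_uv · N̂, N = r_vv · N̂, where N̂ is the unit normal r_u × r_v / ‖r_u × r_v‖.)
L = -8;  M = 0;  N = -2

Compute the unit normal N̂(u, v) = (sin(u)^2*cos(v)/Abs(sin(u)), sin(u)^2*sin(v)/Abs(sin(u)), sin(2*u)/(2*Abs(sin(u)))), and the second partials r_uu, r_uv, r_vv. Take dot products:
  L(u, v) = r_uu · N̂ = -8*sin(u)/Abs(sin(u)),
  M(u, v) = r_uv · N̂ = 0,
  N(u, v) = r_vv · N̂ = -8*sin(u)^3/Abs(sin(u)).
Evaluating at (u, v) = (5*pi/6, -pi/4):
  L = -8, M = 0, N = -2.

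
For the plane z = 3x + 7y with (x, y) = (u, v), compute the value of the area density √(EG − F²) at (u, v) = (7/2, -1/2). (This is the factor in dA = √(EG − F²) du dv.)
√(EG − F²)|_{(7/2, -1/2)} = sqrt(59)

E = 10, F = 21, G = 50, so EG − F² = 59. Taking the positive square root: √(EG − F²) = sqrt(59). At (u, v) = (7/2, -1/2): sqrt(59).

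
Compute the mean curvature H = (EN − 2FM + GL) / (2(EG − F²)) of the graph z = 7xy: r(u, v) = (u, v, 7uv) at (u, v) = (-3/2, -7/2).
H = -7203*sqrt(2846)/4049858

With E = 49*v^2 + 1, F = 49*u*v, G = 49*u^2 + 1, L = 0, M = 7/sqrt(49*u^2 + 49*v^2 + 1), N = 0, assemble
  H = (EN − 2FM + GL) / (2(EG − F²)) = -343*u*v/(49*u^2 + 49*v^2 + 1)^(3/2).
At (u, v) = (-3/2, -7/2): H = -7203*sqrt(2846)/4049858.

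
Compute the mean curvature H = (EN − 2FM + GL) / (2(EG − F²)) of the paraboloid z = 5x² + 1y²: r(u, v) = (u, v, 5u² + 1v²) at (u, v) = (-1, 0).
H = 106*sqrt(101)/10201

With E = 100*u^2 + 1, F = 20*u*v, G = 4*v^2 + 1, L = 10/sqrt(100*u^2 + 4*v^2 + 1), M = 0, N = 2/sqrt(100*u^2 + 4*v^2 + 1), assemble
  H = (EN − 2FM + GL) / (2(EG − F²)) = 2*(50*u^2 + 10*v^2 + 3)/(100*u^2 + 4*v^2 + 1)^(3/2).
At (u, v) = (-1, 0): H = 106*sqrt(101)/10201.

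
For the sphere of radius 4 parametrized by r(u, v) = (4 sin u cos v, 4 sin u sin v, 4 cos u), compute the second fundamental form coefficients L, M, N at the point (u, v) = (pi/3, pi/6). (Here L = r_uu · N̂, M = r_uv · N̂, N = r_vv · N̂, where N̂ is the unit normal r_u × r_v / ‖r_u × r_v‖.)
L = -4;  M = 0;  N = -3

Compute the unit normal N̂(u, v) = (sin(u)^2*cos(v)/Abs(sin(u)), sin(u)^2*sin(v)/Abs(sin(u)), sin(2*u)/(2*Abs(sin(u)))), and the second partials r_uu, r_uv, r_vv. Take dot products:
  L(u, v) = r_uu · N̂ = -4*sin(u)/Abs(sin(u)),
  M(u, v) = r_uv · N̂ = 0,
  N(u, v) = r_vv · N̂ = -4*sin(u)^3/Abs(sin(u)).
Evaluating at (u, v) = (pi/3, pi/6):
  L = -4, M = 0, N = -3.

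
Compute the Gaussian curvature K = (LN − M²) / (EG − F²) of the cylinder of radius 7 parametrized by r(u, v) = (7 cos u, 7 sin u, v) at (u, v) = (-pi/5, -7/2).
K = 0

Coefficients of the first fundamental form: E = 49, F = 0, G = 1.
Coefficients of the second fundamental form: L = -7, M = 0, N = 0.
Assemble K = (LN − M²)/(EG − F²) = 0. At (u, v) = (-pi/5, -7/2): K = 0.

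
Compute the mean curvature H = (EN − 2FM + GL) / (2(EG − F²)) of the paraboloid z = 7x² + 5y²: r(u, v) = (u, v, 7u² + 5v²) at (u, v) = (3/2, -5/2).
H = 6592*sqrt(1067)/1138489

With E = 196*u^2 + 1, F = 140*u*v, G = 100*v^2 + 1, L = 14/sqrt(196*u^2 + 100*v^2 + 1), M = 0, N = 10/sqrt(196*u^2 + 100*v^2 + 1), assemble
  H = (EN − 2FM + GL) / (2(EG − F²)) = 4*(245*u^2 + 175*v^2 + 3)/(196*u^2 + 100*v^2 + 1)^(3/2).
At (u, v) = (3/2, -5/2): H = 6592*sqrt(1067)/1138489.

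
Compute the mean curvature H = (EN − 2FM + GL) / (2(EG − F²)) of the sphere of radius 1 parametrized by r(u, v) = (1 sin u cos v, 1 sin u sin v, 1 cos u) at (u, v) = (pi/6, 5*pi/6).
H = -1

With E = 1, F = 0, G = sin(u)^2, L = -sin(u)/Abs(sin(u)), M = 0, N = -sin(u)^3/Abs(sin(u)), assemble
  H = (EN − 2FM + GL) / (2(EG − F²)) = -sin(u)/Abs(sin(u)).
At (u, v) = (pi/6, 5*pi/6): H = -1.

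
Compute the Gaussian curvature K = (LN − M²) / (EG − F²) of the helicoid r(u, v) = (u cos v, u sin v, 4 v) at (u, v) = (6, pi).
K = -1/169

Coefficients of the first fundamental form: E = 1, F = 0, G = u^2 + 16.
Coefficients of the second fundamental form: L = 0, M = -4/sqrt(u^2 + 16), N = 0.
Assemble K = (LN − M²)/(EG − F²) = -16/(u^2 + 16)^2. At (u, v) = (6, pi): K = -1/169.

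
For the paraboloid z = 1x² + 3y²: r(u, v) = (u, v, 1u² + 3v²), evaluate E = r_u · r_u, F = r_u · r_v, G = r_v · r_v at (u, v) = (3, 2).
E = 37;  F = 72;  G = 145

Partials: r_u = (1, 0, 2*u), r_v = (0, 1, 6*v). As functions of (u, v):
  E = r_u · r_u = 4*u^2 + 1,
  F = r_u · r_v = 12*u*v,
  G = r_v · r_v = 36*v^2 + 1.
Evaluating at (u, v) = (3, 2): E = 37, F = 72, G = 145.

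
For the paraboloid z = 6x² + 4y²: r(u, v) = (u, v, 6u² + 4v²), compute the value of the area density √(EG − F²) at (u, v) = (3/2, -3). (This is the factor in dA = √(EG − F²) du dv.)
√(EG − F²)|_{(3/2, -3)} = sqrt(901)

E = 144*u^2 + 1, F = 96*u*v, G = 64*v^2 + 1, so EG − F² = 144*u^2 + 64*v^2 + 1. Taking the positive square root: √(EG − F²) = sqrt(144*u^2 + 64*v^2 + 1). At (u, v) = (3/2, -3): sqrt(901).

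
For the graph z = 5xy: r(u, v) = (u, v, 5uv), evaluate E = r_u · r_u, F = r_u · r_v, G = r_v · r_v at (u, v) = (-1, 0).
E = 1;  F = 0;  G = 26

Partials: r_u = (1, 0, 5*v), r_v = (0, 1, 5*u). As functions of (u, v):
  E = r_u · r_u = 25*v^2 + 1,
  F = r_u · r_v = 25*u*v,
  G = r_v · r_v = 25*u^2 + 1.
Evaluating at (u, v) = (-1, 0): E = 1, F = 0, G = 26.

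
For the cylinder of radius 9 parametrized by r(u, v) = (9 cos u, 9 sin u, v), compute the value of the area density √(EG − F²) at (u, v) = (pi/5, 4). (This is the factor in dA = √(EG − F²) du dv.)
√(EG − F²)|_{(pi/5, 4)} = 9

E = 81, F = 0, G = 1, so EG − F² = 81. Taking the positive square root: √(EG − F²) = 9. At (u, v) = (pi/5, 4): 9.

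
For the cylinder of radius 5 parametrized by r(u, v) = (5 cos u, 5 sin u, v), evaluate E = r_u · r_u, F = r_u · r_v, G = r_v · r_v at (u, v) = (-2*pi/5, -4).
E = 25;  F = 0;  G = 1

Partials: r_u = (-5*sin(u), 5*cos(u), 0), r_v = (0, 0, 1). As functions of (u, v):
  E = r_u · r_u = 25,
  F = r_u · r_v = 0,
  G = r_v · r_v = 1.
Evaluating at (u, v) = (-2*pi/5, -4): E = 25, F = 0, G = 1.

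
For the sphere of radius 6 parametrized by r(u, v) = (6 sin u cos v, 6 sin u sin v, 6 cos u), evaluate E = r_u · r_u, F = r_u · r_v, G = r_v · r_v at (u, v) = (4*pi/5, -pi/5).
E = 36;  F = 0;  G = 45/2 - 9*sqrt(5)/2

Partials: r_u = (6*cos(u)*cos(v), 6*sin(v)*cos(u), -6*sin(u)), r_v = (-6*sin(u)*sin(v), 6*sin(u)*cos(v), 0). As functions of (u, v):
  E = r_u · r_u = 36,
  F = r_u · r_v = 0,
  G = r_v · r_v = 36*sin(u)^2.
Evaluating at (u, v) = (4*pi/5, -pi/5): E = 36, F = 0, G = 45/2 - 9*sqrt(5)/2.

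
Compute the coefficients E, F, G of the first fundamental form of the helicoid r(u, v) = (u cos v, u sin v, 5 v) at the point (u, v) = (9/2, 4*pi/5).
E = 1;  F = 0;  G = 181/4

Partials: r_u = (cos(v), sin(v), 0), r_v = (-u*sin(v), u*cos(v), 5). As functions of (u, v):
  E = r_u · r_u = 1,
  F = r_u · r_v = 0,
  G = r_v · r_v = u^2 + 25.
Evaluating at (u, v) = (9/2, 4*pi/5): E = 1, F = 0, G = 181/4.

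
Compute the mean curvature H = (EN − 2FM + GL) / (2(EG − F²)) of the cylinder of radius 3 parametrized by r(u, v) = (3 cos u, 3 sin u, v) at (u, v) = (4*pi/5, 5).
H = -1/6

With E = 9, F = 0, G = 1, L = -3, M = 0, N = 0, assemble
  H = (EN − 2FM + GL) / (2(EG − F²)) = -1/6.
At (u, v) = (4*pi/5, 5): H = -1/6.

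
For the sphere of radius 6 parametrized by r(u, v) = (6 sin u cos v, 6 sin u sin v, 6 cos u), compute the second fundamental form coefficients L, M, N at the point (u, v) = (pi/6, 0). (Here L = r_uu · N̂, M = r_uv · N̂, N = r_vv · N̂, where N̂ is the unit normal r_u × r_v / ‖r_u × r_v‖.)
L = -6;  M = 0;  N = -3/2

Compute the unit normal N̂(u, v) = (sin(u)^2*cos(v)/Abs(sin(u)), sin(u)^2*sin(v)/Abs(sin(u)), sin(2*u)/(2*Abs(sin(u)))), and the second partials r_uu, r_uv, r_vv. Take dot products:
  L(u, v) = r_uu · N̂ = -6*sin(u)/Abs(sin(u)),
  M(u, v) = r_uv · N̂ = 0,
  N(u, v) = r_vv · N̂ = -6*sin(u)^3/Abs(sin(u)).
Evaluating at (u, v) = (pi/6, 0):
  L = -6, M = 0, N = -3/2.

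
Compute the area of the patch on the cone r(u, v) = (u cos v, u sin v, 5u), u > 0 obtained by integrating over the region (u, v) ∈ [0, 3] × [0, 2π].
Area = 9*sqrt(26)*pi

Area = ∫∫ √(EG − F²) du dv with √(EG − F²) = sqrt(26)*Abs(u). Integrating over [0, 3] × [0, 2π] gives 9*sqrt(26)*pi.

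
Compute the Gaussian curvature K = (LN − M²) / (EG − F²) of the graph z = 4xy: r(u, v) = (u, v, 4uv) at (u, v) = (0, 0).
K = -16

Coefficients of the first fundamental form: E = 16*v^2 + 1, F = 16*u*v, G = 16*u^2 + 1.
Coefficients of the second fundamental form: L = 0, M = 4/sqrt(16*u^2 + 16*v^2 + 1), N = 0.
Assemble K = (LN − M²)/(EG − F²) = -16/(256*u^4 + 512*u^2*v^2 + 32*u^2 + 256*v^4 + 32*v^2 + 1). At (u, v) = (0, 0): K = -16.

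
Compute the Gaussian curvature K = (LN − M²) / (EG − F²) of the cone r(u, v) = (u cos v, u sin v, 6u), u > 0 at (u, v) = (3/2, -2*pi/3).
K = 0

Coefficients of the first fundamental form: E = 37, F = 0, G = u^2.
Coefficients of the second fundamental form: L = 0, M = 0, N = 6*sqrt(37)*u^2/(37*Abs(u)).
Assemble K = (LN − M²)/(EG − F²) = 0. At (u, v) = (3/2, -2*pi/3): K = 0.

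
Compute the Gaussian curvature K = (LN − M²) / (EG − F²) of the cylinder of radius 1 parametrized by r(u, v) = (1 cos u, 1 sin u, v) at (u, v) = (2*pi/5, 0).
K = 0

Coefficients of the first fundamental form: E = 1, F = 0, G = 1.
Coefficients of the second fundamental form: L = -1, M = 0, N = 0.
Assemble K = (LN − M²)/(EG − F²) = 0. At (u, v) = (2*pi/5, 0): K = 0.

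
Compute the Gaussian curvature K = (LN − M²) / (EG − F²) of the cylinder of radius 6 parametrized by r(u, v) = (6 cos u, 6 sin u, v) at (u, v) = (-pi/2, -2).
K = 0

Coefficients of the first fundamental form: E = 36, F = 0, G = 1.
Coefficients of the second fundamental form: L = -6, M = 0, N = 0.
Assemble K = (LN − M²)/(EG − F²) = 0. At (u, v) = (-pi/2, -2): K = 0.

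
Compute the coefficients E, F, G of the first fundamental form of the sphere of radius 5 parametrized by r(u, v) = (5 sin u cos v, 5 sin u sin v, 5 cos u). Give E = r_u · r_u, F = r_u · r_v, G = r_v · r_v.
E = 25;  F = 0;  G = 25*sin(u)^2

Compute partials: r_u = (5*cos(u)*cos(v), 5*sin(v)*cos(u), -5*sin(u)), r_v = (-5*sin(u)*sin(v), 5*sin(u)*cos(v), 0). Then
  E = r_u · r_u = 25,
  F = r_u · r_v = 0,
  G = r_v · r_v = 25*sin(u)^2.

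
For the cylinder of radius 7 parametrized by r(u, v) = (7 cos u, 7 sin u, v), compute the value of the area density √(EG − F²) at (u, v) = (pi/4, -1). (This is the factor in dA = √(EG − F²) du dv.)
√(EG − F²)|_{(pi/4, -1)} = 7

E = 49, F = 0, G = 1, so EG − F² = 49. Taking the positive square root: √(EG − F²) = 7. At (u, v) = (pi/4, -1): 7.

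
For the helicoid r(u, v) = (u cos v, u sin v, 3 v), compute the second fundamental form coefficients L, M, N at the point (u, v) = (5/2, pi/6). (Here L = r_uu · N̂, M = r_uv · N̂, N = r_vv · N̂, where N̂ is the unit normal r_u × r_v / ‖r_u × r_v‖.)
L = 0;  M = -6*sqrt(61)/61;  N = 0

Compute the unit normal N̂(u, v) = (3*sin(v)/sqrt(u^2 + 9), -3*cos(v)/sqrt(u^2 + 9), u/sqrt(u^2 + 9)), and the second partials r_uu, r_uv, r_vv. Take dot products:
  L(u, v) = r_uu · N̂ = 0,
  M(u, v) = r_uv · N̂ = -3/sqrt(u^2 + 9),
  N(u, v) = r_vv · N̂ = 0.
Evaluating at (u, v) = (5/2, pi/6):
  L = 0, M = -6*sqrt(61)/61, N = 0.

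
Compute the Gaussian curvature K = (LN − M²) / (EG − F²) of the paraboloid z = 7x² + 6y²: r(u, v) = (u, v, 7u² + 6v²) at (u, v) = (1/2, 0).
K = 42/625

Coefficients of the first fundamental form: E = 196*u^2 + 1, F = 168*u*v, G = 144*v^2 + 1.
Coefficients of the second fundamental form: L = 14/sqrt(196*u^2 + 144*v^2 + 1), M = 0, N = 12/sqrt(196*u^2 + 144*v^2 + 1).
Assemble K = (LN − M²)/(EG − F²) = 168/(38416*u^4 + 56448*u^2*v^2 + 392*u^2 + 20736*v^4 + 288*v^2 + 1). At (u, v) = (1/2, 0): K = 42/625.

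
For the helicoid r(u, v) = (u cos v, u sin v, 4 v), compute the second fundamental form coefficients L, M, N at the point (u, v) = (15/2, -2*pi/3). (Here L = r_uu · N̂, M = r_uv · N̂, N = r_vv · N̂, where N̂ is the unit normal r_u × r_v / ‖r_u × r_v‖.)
L = 0;  M = -8/17;  N = 0

Compute the unit normal N̂(u, v) = (4*sin(v)/sqrt(u^2 + 16), -4*cos(v)/sqrt(u^2 + 16), u/sqrt(u^2 + 16)), and the second partials r_uu, r_uv, r_vv. Take dot products:
  L(u, v) = r_uu · N̂ = 0,
  M(u, v) = r_uv · N̂ = -4/sqrt(u^2 + 16),
  N(u, v) = r_vv · N̂ = 0.
Evaluating at (u, v) = (15/2, -2*pi/3):
  L = 0, M = -8/17, N = 0.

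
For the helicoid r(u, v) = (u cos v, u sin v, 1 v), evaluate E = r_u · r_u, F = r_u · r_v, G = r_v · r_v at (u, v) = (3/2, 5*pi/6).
E = 1;  F = 0;  G = 13/4

Partials: r_u = (cos(v), sin(v), 0), r_v = (-u*sin(v), u*cos(v), 1). As functions of (u, v):
  E = r_u · r_u = 1,
  F = r_u · r_v = 0,
  G = r_v · r_v = u^2 + 1.
Evaluating at (u, v) = (3/2, 5*pi/6): E = 1, F = 0, G = 13/4.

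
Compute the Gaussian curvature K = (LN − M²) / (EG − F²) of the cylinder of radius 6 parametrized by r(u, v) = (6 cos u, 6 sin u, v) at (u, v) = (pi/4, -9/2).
K = 0

Coefficients of the first fundamental form: E = 36, F = 0, G = 1.
Coefficients of the second fundamental form: L = -6, M = 0, N = 0.
Assemble K = (LN − M²)/(EG − F²) = 0. At (u, v) = (pi/4, -9/2): K = 0.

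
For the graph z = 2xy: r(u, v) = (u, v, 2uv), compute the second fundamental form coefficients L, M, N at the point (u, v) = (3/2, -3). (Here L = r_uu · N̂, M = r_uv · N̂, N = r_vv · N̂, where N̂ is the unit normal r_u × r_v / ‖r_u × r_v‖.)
L = 0;  M = sqrt(46)/23;  N = 0

Compute the unit normal N̂(u, v) = (-2*v/sqrt(4*u^2 + 4*v^2 + 1), -2*u/sqrt(4*u^2 + 4*v^2 + 1), 1/sqrt(4*u^2 + 4*v^2 + 1)), and the second partials r_uu, r_uv, r_vv. Take dot products:
  L(u, v) = r_uu · N̂ = 0,
  M(u, v) = r_uv · N̂ = 2/sqrt(4*u^2 + 4*v^2 + 1),
  N(u, v) = r_vv · N̂ = 0.
Evaluating at (u, v) = (3/2, -3):
  L = 0, M = sqrt(46)/23, N = 0.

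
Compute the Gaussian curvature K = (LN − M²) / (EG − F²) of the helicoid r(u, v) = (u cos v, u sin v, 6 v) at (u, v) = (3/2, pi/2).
K = -64/2601

Coefficients of the first fundamental form: E = 1, F = 0, G = u^2 + 36.
Coefficients of the second fundamental form: L = 0, M = -6/sqrt(u^2 + 36), N = 0.
Assemble K = (LN − M²)/(EG − F²) = -36/(u^2 + 36)^2. At (u, v) = (3/2, pi/2): K = -64/2601.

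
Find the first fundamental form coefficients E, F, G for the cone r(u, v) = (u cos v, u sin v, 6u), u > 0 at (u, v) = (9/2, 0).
E = 37;  F = 0;  G = 81/4

Partials: r_u = (cos(v), sin(v), 6), r_v = (-u*sin(v), u*cos(v), 0). As functions of (u, v):
  E = r_u · r_u = 37,
  F = r_u · r_v = 0,
  G = r_v · r_v = u^2.
Evaluating at (u, v) = (9/2, 0): E = 37, F = 0, G = 81/4.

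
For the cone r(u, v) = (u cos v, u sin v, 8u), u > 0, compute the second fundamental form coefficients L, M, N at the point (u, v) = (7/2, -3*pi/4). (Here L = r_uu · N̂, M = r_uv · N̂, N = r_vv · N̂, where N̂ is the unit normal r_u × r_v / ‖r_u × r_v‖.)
L = 0;  M = 0;  N = 28*sqrt(65)/65

Compute the unit normal N̂(u, v) = (-8*sqrt(65)*u*cos(v)/(65*Abs(u)), -8*sqrt(65)*u*sin(v)/(65*Abs(u)), sqrt(65)*u/(65*Abs(u))), and the second partials r_uu, r_uv, r_vv. Take dot products:
  L(u, v) = r_uu · N̂ = 0,
  M(u, v) = r_uv · N̂ = 0,
  N(u, v) = r_vv · N̂ = 8*sqrt(65)*u^2/(65*Abs(u)).
Evaluating at (u, v) = (7/2, -3*pi/4):
  L = 0, M = 0, N = 28*sqrt(65)/65.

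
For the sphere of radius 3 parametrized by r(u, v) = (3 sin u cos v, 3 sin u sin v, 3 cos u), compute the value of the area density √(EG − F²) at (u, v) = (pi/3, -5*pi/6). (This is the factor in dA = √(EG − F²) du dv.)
√(EG − F²)|_{(pi/3, -5*pi/6)} = 9*sqrt(3)/2

E = 9, F = 0, G = 9*sin(u)^2, so EG − F² = 81*sin(u)^2. Taking the positive square root: √(EG − F²) = 9*Abs(sin(u)). At (u, v) = (pi/3, -5*pi/6): 9*sqrt(3)/2.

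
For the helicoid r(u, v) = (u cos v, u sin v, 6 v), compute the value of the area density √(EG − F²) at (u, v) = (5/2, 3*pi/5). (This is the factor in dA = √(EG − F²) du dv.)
√(EG − F²)|_{(5/2, 3*pi/5)} = 13/2

E = 1, F = 0, G = u^2 + 36, so EG − F² = u^2 + 36. Taking the positive square root: √(EG − F²) = sqrt(u^2 + 36). At (u, v) = (5/2, 3*pi/5): 13/2.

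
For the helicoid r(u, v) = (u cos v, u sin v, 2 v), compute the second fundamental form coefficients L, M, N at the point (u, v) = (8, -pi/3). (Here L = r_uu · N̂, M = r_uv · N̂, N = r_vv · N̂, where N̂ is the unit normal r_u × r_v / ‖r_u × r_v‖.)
L = 0;  M = -sqrt(17)/17;  N = 0

Compute the unit normal N̂(u, v) = (2*sin(v)/sqrt(u^2 + 4), -2*cos(v)/sqrt(u^2 + 4), u/sqrt(u^2 + 4)), and the second partials r_uu, r_uv, r_vv. Take dot products:
  L(u, v) = r_uu · N̂ = 0,
  M(u, v) = r_uv · N̂ = -2/sqrt(u^2 + 4),
  N(u, v) = r_vv · N̂ = 0.
Evaluating at (u, v) = (8, -pi/3):
  L = 0, M = -sqrt(17)/17, N = 0.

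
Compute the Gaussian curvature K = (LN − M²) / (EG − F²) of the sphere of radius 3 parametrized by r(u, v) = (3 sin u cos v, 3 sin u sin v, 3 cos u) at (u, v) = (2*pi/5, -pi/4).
K = 1/9

Coefficients of the first fundamental form: E = 9, F = 0, G = 9*sin(u)^2.
Coefficients of the second fundamental form: L = -3*sin(u)/Abs(sin(u)), M = 0, N = -3*sin(u)^3/Abs(sin(u)).
Assemble K = (LN − M²)/(EG − F²) = 1/9. At (u, v) = (2*pi/5, -pi/4): K = 1/9.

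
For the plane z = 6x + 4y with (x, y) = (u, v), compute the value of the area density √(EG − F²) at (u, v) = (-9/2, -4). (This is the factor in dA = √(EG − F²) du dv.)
√(EG − F²)|_{(-9/2, -4)} = sqrt(53)

E = 37, F = 24, G = 17, so EG − F² = 53. Taking the positive square root: √(EG − F²) = sqrt(53). At (u, v) = (-9/2, -4): sqrt(53).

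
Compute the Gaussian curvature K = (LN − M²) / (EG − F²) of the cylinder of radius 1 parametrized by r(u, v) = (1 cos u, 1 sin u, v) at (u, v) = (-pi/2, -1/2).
K = 0

Coefficients of the first fundamental form: E = 1, F = 0, G = 1.
Coefficients of the second fundamental form: L = -1, M = 0, N = 0.
Assemble K = (LN − M²)/(EG − F²) = 0. At (u, v) = (-pi/2, -1/2): K = 0.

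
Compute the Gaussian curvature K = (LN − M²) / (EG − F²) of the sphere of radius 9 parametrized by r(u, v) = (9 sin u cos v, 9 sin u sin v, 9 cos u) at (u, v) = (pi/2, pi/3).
K = 1/81

Coefficients of the first fundamental form: E = 81, F = 0, G = 81*sin(u)^2.
Coefficients of the second fundamental form: L = -9*sin(u)/Abs(sin(u)), M = 0, N = -9*sin(u)^3/Abs(sin(u)).
Assemble K = (LN − M²)/(EG − F²) = 1/81. At (u, v) = (pi/2, pi/3): K = 1/81.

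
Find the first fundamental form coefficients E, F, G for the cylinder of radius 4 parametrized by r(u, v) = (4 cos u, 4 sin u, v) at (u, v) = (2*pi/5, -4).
E = 16;  F = 0;  G = 1

Partials: r_u = (-4*sin(u), 4*cos(u), 0), r_v = (0, 0, 1). As functions of (u, v):
  E = r_u · r_u = 16,
  F = r_u · r_v = 0,
  G = r_v · r_v = 1.
Evaluating at (u, v) = (2*pi/5, -4): E = 16, F = 0, G = 1.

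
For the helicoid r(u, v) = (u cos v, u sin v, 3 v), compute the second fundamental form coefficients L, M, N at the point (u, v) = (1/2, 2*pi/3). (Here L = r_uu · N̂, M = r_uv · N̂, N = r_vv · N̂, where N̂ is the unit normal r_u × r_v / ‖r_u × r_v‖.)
L = 0;  M = -6*sqrt(37)/37;  N = 0

Compute the unit normal N̂(u, v) = (3*sin(v)/sqrt(u^2 + 9), -3*cos(v)/sqrt(u^2 + 9), u/sqrt(u^2 + 9)), and the second partials r_uu, r_uv, r_vv. Take dot products:
  L(u, v) = r_uu · N̂ = 0,
  M(u, v) = r_uv · N̂ = -3/sqrt(u^2 + 9),
  N(u, v) = r_vv · N̂ = 0.
Evaluating at (u, v) = (1/2, 2*pi/3):
  L = 0, M = -6*sqrt(37)/37, N = 0.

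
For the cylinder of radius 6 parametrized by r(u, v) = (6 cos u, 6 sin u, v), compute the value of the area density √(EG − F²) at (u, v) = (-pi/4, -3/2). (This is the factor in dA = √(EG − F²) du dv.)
√(EG − F²)|_{(-pi/4, -3/2)} = 6

E = 36, F = 0, G = 1, so EG − F² = 36. Taking the positive square root: √(EG − F²) = 6. At (u, v) = (-pi/4, -3/2): 6.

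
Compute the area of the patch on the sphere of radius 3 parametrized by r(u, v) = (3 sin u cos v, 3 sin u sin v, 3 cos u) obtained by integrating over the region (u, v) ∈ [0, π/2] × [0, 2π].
Area = 18*pi

Area = ∫∫ √(EG − F²) du dv with √(EG − F²) = 9*Abs(sin(u)). Integrating over [0, π/2] × [0, 2π] gives 18*pi.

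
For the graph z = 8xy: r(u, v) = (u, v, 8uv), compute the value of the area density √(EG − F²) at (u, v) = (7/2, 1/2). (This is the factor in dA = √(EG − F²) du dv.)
√(EG − F²)|_{(7/2, 1/2)} = 3*sqrt(89)

E = 64*v^2 + 1, F = 64*u*v, G = 64*u^2 + 1, so EG − F² = 64*u^2 + 64*v^2 + 1. Taking the positive square root: √(EG − F²) = sqrt(64*u^2 + 64*v^2 + 1). At (u, v) = (7/2, 1/2): 3*sqrt(89).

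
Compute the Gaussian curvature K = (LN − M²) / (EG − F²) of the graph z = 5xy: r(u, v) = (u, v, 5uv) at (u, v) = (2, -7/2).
K = -400/2653641

Coefficients of the first fundamental form: E = 25*v^2 + 1, F = 25*u*v, G = 25*u^2 + 1.
Coefficients of the second fundamental form: L = 0, M = 5/sqrt(25*u^2 + 25*v^2 + 1), N = 0.
Assemble K = (LN − M²)/(EG − F²) = -25/(625*u^4 + 1250*u^2*v^2 + 50*u^2 + 625*v^4 + 50*v^2 + 1). At (u, v) = (2, -7/2): K = -400/2653641.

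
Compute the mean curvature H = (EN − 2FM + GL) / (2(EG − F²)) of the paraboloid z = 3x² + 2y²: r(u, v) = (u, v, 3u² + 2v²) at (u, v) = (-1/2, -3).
H = 65*sqrt(154)/3388

With E = 36*u^2 + 1, F = 24*u*v, G = 16*v^2 + 1, L = 6/sqrt(36*u^2 + 16*v^2 + 1), M = 0, N = 4/sqrt(36*u^2 + 16*v^2 + 1), assemble
  H = (EN − 2FM + GL) / (2(EG − F²)) = (72*u^2 + 48*v^2 + 5)/(36*u^2 + 16*v^2 + 1)^(3/2).
At (u, v) = (-1/2, -3): H = 65*sqrt(154)/3388.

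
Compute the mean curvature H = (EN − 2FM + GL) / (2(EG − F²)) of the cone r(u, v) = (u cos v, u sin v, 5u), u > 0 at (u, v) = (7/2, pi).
H = 5*sqrt(26)/182

With E = 26, F = 0, G = u^2, L = 0, M = 0, N = 5*sqrt(26)*u^2/(26*Abs(u)), assemble
  H = (EN − 2FM + GL) / (2(EG − F²)) = 5*sqrt(26)/(52*Abs(u)).
At (u, v) = (7/2, pi): H = 5*sqrt(26)/182.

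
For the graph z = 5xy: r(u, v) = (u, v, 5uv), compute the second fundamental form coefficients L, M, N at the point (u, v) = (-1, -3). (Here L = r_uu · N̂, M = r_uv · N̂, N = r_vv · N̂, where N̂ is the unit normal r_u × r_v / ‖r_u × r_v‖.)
L = 0;  M = 5*sqrt(251)/251;  N = 0

Compute the unit normal N̂(u, v) = (-5*v/sqrt(25*u^2 + 25*v^2 + 1), -5*u/sqrt(25*u^2 + 25*v^2 + 1), 1/sqrt(25*u^2 + 25*v^2 + 1)), and the second partials r_uu, r_uv, r_vv. Take dot products:
  L(u, v) = r_uu · N̂ = 0,
  M(u, v) = r_uv · N̂ = 5/sqrt(25*u^2 + 25*v^2 + 1),
  N(u, v) = r_vv · N̂ = 0.
Evaluating at (u, v) = (-1, -3):
  L = 0, M = 5*sqrt(251)/251, N = 0.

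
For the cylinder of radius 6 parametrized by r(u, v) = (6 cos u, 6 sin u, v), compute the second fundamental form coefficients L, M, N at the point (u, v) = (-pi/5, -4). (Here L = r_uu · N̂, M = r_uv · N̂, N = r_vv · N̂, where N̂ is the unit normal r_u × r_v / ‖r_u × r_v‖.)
L = -6;  M = 0;  N = 0

Compute the unit normal N̂(u, v) = (cos(u), sin(u), 0), and the second partials r_uu, r_uv, r_vv. Take dot products:
  L(u, v) = r_uu · N̂ = -6,
  M(u, v) = r_uv · N̂ = 0,
  N(u, v) = r_vv · N̂ = 0.
Evaluating at (u, v) = (-pi/5, -4):
  L = -6, M = 0, N = 0.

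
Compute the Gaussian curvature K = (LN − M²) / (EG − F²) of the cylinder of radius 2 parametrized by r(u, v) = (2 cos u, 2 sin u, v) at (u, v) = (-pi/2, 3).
K = 0

Coefficients of the first fundamental form: E = 4, F = 0, G = 1.
Coefficients of the second fundamental form: L = -2, M = 0, N = 0.
Assemble K = (LN − M²)/(EG − F²) = 0. At (u, v) = (-pi/2, 3): K = 0.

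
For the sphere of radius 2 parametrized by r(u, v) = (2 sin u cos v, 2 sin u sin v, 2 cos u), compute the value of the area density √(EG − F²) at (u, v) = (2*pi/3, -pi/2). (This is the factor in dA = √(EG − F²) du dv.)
√(EG − F²)|_{(2*pi/3, -pi/2)} = 2*sqrt(3)

E = 4, F = 0, G = 4*sin(u)^2, so EG − F² = 16*sin(u)^2. Taking the positive square root: √(EG − F²) = 4*Abs(sin(u)). At (u, v) = (2*pi/3, -pi/2): 2*sqrt(3).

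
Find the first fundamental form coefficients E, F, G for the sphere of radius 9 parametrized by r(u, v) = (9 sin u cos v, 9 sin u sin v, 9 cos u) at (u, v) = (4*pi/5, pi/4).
E = 81;  F = 0;  G = 405/8 - 81*sqrt(5)/8

Partials: r_u = (9*cos(u)*cos(v), 9*sin(v)*cos(u), -9*sin(u)), r_v = (-9*sin(u)*sin(v), 9*sin(u)*cos(v), 0). As functions of (u, v):
  E = r_u · r_u = 81,
  F = r_u · r_v = 0,
  G = r_v · r_v = 81*sin(u)^2.
Evaluating at (u, v) = (4*pi/5, pi/4): E = 81, F = 0, G = 405/8 - 81*sqrt(5)/8.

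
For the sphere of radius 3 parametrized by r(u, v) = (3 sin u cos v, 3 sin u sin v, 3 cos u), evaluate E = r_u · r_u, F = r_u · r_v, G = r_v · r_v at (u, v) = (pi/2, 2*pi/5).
E = 9;  F = 0;  G = 9

Partials: r_u = (3*cos(u)*cos(v), 3*sin(v)*cos(u), -3*sin(u)), r_v = (-3*sin(u)*sin(v), 3*sin(u)*cos(v), 0). As functions of (u, v):
  E = r_u · r_u = 9,
  F = r_u · r_v = 0,
  G = r_v · r_v = 9*sin(u)^2.
Evaluating at (u, v) = (pi/2, 2*pi/5): E = 9, F = 0, G = 9.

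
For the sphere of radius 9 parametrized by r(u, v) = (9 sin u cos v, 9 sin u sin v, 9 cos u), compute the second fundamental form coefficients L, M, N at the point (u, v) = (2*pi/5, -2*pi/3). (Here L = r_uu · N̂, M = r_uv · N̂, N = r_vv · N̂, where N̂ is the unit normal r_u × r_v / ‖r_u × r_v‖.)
L = -9;  M = 0;  N = -45/8 - 9*sqrt(5)/8

Compute the unit normal N̂(u, v) = (sin(u)^2*cos(v)/Abs(sin(u)), sin(u)^2*sin(v)/Abs(sin(u)), sin(2*u)/(2*Abs(sin(u)))), and the second partials r_uu, r_uv, r_vv. Take dot products:
  L(u, v) = r_uu · N̂ = -9*sin(u)/Abs(sin(u)),
  M(u, v) = r_uv · N̂ = 0,
  N(u, v) = r_vv · N̂ = -9*sin(u)^3/Abs(sin(u)).
Evaluating at (u, v) = (2*pi/5, -2*pi/3):
  L = -9, M = 0, N = -45/8 - 9*sqrt(5)/8.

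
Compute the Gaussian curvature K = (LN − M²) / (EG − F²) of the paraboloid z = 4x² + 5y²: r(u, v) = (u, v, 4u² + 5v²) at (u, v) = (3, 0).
K = 80/332929

Coefficients of the first fundamental form: E = 64*u^2 + 1, F = 80*u*v, G = 100*v^2 + 1.
Coefficients of the second fundamental form: L = 8/sqrt(64*u^2 + 100*v^2 + 1), M = 0, N = 10/sqrt(64*u^2 + 100*v^2 + 1).
Assemble K = (LN − M²)/(EG − F²) = 80/(4096*u^4 + 12800*u^2*v^2 + 128*u^2 + 10000*v^4 + 200*v^2 + 1). At (u, v) = (3, 0): K = 80/332929.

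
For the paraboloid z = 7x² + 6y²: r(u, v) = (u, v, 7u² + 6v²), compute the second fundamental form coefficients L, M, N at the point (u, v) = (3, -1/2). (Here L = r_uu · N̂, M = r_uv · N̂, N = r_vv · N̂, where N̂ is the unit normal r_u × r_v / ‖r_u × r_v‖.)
L = 14*sqrt(1801)/1801;  M = 0;  N = 12*sqrt(1801)/1801

Compute the unit normal N̂(u, v) = (-14*u/sqrt(196*u^2 + 144*v^2 + 1), -12*v/sqrt(196*u^2 + 144*v^2 + 1), 1/sqrt(196*u^2 + 144*v^2 + 1)), and the second partials r_uu, r_uv, r_vv. Take dot products:
  L(u, v) = r_uu · N̂ = 14/sqrt(196*u^2 + 144*v^2 + 1),
  M(u, v) = r_uv · N̂ = 0,
  N(u, v) = r_vv · N̂ = 12/sqrt(196*u^2 + 144*v^2 + 1).
Evaluating at (u, v) = (3, -1/2):
  L = 14*sqrt(1801)/1801, M = 0, N = 12*sqrt(1801)/1801.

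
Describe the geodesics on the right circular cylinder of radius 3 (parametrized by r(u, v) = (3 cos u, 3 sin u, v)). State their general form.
The cylinder is flat (K = 0) and locally isometric to the plane via the development (u, v) ↦ (3 u, v). Geodesics are the pre-images of straight lines: circles (v constant), vertical lines (u constant), and helices (v = c · u + d) for constants c, d.

A right cylinder has E = 3², F = 0, G = 1, so EG − F² = 3², and L = −3, M = N = 0, giving K = (LN − M²)/(EG − F²) = 0 everywhere. A flat surface is locally isometric to the Euclidean plane via the map (u, v) ↦ (3 u, v). Straight lines in the (x̃, ỹ) plane pull back to: (a) horizontal circles (v = const), (b) vertical generators (u = const), and (c) helices (3 u tan θ = v, i.e. v = c · u + d).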